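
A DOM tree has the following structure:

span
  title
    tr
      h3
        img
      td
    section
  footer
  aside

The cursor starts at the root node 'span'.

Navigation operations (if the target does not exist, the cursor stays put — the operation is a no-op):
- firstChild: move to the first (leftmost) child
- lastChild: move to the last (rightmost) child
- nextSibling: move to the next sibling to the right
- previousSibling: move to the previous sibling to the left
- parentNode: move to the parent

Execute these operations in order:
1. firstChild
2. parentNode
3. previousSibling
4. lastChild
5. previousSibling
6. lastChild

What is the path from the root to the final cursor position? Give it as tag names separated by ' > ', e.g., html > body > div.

Answer: span > footer

Derivation:
After 1 (firstChild): title
After 2 (parentNode): span
After 3 (previousSibling): span (no-op, stayed)
After 4 (lastChild): aside
After 5 (previousSibling): footer
After 6 (lastChild): footer (no-op, stayed)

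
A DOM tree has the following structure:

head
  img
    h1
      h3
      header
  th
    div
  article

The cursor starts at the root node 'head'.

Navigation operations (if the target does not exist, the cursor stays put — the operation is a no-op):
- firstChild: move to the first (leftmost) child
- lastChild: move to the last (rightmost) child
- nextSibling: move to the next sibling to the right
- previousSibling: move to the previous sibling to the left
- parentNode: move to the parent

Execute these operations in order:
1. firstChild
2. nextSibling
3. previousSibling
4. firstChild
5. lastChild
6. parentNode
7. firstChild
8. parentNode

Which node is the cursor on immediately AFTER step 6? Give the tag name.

After 1 (firstChild): img
After 2 (nextSibling): th
After 3 (previousSibling): img
After 4 (firstChild): h1
After 5 (lastChild): header
After 6 (parentNode): h1

Answer: h1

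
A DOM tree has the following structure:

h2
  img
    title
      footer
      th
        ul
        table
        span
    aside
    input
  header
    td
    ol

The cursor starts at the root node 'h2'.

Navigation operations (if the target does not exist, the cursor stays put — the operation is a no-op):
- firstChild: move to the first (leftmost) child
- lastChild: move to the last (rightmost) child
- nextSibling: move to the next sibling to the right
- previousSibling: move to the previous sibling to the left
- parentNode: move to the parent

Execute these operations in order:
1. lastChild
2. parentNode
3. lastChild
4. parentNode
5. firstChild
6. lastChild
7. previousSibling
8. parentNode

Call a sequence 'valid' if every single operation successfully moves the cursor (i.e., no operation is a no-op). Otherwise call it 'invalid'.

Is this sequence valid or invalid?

After 1 (lastChild): header
After 2 (parentNode): h2
After 3 (lastChild): header
After 4 (parentNode): h2
After 5 (firstChild): img
After 6 (lastChild): input
After 7 (previousSibling): aside
After 8 (parentNode): img

Answer: valid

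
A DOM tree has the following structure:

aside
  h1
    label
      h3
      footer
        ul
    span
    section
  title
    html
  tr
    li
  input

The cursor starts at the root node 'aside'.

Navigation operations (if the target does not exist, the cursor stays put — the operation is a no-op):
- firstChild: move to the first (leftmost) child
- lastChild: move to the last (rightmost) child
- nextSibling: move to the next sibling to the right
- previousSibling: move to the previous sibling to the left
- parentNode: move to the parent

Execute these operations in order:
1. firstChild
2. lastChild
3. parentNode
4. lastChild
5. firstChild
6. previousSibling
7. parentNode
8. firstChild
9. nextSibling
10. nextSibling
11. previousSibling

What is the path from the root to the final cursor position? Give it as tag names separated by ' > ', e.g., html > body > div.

Answer: aside > h1 > span

Derivation:
After 1 (firstChild): h1
After 2 (lastChild): section
After 3 (parentNode): h1
After 4 (lastChild): section
After 5 (firstChild): section (no-op, stayed)
After 6 (previousSibling): span
After 7 (parentNode): h1
After 8 (firstChild): label
After 9 (nextSibling): span
After 10 (nextSibling): section
After 11 (previousSibling): span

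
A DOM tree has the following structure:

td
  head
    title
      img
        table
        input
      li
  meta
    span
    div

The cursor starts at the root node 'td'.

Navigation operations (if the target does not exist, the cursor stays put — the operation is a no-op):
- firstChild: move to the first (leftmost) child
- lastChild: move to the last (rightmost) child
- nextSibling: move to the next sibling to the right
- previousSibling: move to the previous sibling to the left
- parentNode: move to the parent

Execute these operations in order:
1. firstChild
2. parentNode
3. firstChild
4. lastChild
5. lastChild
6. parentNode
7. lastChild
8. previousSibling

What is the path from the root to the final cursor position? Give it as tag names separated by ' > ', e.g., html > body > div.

Answer: td > head > title > img

Derivation:
After 1 (firstChild): head
After 2 (parentNode): td
After 3 (firstChild): head
After 4 (lastChild): title
After 5 (lastChild): li
After 6 (parentNode): title
After 7 (lastChild): li
After 8 (previousSibling): img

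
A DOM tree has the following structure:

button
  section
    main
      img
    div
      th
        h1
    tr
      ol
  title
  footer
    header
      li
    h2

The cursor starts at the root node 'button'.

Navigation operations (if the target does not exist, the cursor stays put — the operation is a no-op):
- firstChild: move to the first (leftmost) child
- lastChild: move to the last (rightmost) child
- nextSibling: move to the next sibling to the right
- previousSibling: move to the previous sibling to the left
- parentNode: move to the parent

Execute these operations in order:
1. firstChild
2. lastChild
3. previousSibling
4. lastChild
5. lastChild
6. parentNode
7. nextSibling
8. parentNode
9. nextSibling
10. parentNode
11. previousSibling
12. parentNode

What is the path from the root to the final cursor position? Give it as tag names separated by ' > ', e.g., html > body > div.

After 1 (firstChild): section
After 2 (lastChild): tr
After 3 (previousSibling): div
After 4 (lastChild): th
After 5 (lastChild): h1
After 6 (parentNode): th
After 7 (nextSibling): th (no-op, stayed)
After 8 (parentNode): div
After 9 (nextSibling): tr
After 10 (parentNode): section
After 11 (previousSibling): section (no-op, stayed)
After 12 (parentNode): button

Answer: button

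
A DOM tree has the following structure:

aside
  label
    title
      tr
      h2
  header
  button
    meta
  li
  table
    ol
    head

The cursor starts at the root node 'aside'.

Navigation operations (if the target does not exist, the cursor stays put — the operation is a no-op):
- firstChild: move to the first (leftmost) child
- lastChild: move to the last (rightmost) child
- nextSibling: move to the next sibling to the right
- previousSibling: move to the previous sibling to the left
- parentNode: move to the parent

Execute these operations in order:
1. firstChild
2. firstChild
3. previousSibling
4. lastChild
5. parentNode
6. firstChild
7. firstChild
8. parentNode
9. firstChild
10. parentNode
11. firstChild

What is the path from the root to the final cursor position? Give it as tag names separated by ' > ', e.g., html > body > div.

Answer: aside > label > title > tr

Derivation:
After 1 (firstChild): label
After 2 (firstChild): title
After 3 (previousSibling): title (no-op, stayed)
After 4 (lastChild): h2
After 5 (parentNode): title
After 6 (firstChild): tr
After 7 (firstChild): tr (no-op, stayed)
After 8 (parentNode): title
After 9 (firstChild): tr
After 10 (parentNode): title
After 11 (firstChild): tr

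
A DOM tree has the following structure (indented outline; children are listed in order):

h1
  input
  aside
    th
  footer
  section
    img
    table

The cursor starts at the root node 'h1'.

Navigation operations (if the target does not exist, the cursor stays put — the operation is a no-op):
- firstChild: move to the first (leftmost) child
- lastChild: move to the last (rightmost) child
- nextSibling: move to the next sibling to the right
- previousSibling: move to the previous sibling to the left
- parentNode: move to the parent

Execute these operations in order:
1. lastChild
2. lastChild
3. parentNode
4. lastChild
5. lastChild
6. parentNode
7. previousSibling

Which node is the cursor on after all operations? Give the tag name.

After 1 (lastChild): section
After 2 (lastChild): table
After 3 (parentNode): section
After 4 (lastChild): table
After 5 (lastChild): table (no-op, stayed)
After 6 (parentNode): section
After 7 (previousSibling): footer

Answer: footer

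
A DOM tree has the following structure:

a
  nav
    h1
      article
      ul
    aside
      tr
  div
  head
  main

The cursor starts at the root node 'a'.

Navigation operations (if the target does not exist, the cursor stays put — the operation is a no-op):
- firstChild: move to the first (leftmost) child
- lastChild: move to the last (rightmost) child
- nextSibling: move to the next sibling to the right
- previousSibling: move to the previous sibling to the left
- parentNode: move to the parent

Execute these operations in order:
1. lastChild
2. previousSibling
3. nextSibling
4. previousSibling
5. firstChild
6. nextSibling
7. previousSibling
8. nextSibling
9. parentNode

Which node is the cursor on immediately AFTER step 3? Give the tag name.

After 1 (lastChild): main
After 2 (previousSibling): head
After 3 (nextSibling): main

Answer: main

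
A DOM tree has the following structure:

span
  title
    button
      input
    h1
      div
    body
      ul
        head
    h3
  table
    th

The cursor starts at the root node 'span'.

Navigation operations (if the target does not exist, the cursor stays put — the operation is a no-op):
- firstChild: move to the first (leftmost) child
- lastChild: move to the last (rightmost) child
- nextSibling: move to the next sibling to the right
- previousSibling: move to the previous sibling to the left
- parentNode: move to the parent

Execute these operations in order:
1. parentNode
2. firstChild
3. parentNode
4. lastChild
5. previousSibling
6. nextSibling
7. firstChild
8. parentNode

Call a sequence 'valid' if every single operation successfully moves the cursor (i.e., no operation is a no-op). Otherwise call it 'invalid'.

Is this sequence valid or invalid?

Answer: invalid

Derivation:
After 1 (parentNode): span (no-op, stayed)
After 2 (firstChild): title
After 3 (parentNode): span
After 4 (lastChild): table
After 5 (previousSibling): title
After 6 (nextSibling): table
After 7 (firstChild): th
After 8 (parentNode): table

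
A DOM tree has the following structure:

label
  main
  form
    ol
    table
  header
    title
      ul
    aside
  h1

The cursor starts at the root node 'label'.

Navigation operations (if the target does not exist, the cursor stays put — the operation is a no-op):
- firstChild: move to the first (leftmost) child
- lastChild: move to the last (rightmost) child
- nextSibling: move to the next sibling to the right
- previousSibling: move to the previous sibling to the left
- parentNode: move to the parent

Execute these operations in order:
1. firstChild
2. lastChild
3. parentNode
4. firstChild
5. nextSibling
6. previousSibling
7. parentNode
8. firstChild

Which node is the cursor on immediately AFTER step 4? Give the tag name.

After 1 (firstChild): main
After 2 (lastChild): main (no-op, stayed)
After 3 (parentNode): label
After 4 (firstChild): main

Answer: main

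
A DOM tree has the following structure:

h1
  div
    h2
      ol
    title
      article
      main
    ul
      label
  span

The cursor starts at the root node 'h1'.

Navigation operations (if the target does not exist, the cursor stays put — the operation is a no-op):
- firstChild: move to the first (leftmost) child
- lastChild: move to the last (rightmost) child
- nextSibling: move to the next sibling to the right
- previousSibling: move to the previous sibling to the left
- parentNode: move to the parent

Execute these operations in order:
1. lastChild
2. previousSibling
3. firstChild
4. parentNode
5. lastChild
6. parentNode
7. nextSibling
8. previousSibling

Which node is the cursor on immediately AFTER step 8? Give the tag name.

After 1 (lastChild): span
After 2 (previousSibling): div
After 3 (firstChild): h2
After 4 (parentNode): div
After 5 (lastChild): ul
After 6 (parentNode): div
After 7 (nextSibling): span
After 8 (previousSibling): div

Answer: div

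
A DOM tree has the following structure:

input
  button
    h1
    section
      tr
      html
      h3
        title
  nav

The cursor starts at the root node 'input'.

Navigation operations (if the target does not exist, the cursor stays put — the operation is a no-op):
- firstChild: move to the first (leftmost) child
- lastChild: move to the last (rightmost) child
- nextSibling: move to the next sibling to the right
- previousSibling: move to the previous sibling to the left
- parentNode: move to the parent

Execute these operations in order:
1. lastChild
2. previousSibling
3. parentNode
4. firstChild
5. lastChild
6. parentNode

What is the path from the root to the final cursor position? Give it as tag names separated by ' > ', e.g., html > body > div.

After 1 (lastChild): nav
After 2 (previousSibling): button
After 3 (parentNode): input
After 4 (firstChild): button
After 5 (lastChild): section
After 6 (parentNode): button

Answer: input > button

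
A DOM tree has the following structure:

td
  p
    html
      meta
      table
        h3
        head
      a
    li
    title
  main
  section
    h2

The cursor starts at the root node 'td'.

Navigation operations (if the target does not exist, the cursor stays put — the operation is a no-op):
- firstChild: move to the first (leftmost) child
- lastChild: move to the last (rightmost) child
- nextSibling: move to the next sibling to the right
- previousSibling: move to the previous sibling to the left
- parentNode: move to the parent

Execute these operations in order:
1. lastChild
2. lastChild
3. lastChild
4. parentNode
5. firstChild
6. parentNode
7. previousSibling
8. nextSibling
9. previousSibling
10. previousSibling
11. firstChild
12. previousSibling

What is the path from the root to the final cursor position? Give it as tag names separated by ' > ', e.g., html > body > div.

Answer: td > p > html

Derivation:
After 1 (lastChild): section
After 2 (lastChild): h2
After 3 (lastChild): h2 (no-op, stayed)
After 4 (parentNode): section
After 5 (firstChild): h2
After 6 (parentNode): section
After 7 (previousSibling): main
After 8 (nextSibling): section
After 9 (previousSibling): main
After 10 (previousSibling): p
After 11 (firstChild): html
After 12 (previousSibling): html (no-op, stayed)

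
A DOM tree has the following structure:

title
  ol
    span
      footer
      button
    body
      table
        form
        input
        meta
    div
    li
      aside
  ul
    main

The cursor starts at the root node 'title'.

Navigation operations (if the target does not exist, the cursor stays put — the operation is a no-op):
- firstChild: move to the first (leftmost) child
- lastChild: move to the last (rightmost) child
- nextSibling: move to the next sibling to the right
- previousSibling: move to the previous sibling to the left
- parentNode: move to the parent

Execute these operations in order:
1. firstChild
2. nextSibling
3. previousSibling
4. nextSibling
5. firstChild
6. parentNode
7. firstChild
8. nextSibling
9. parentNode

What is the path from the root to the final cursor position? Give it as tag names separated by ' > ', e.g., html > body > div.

Answer: title > ul

Derivation:
After 1 (firstChild): ol
After 2 (nextSibling): ul
After 3 (previousSibling): ol
After 4 (nextSibling): ul
After 5 (firstChild): main
After 6 (parentNode): ul
After 7 (firstChild): main
After 8 (nextSibling): main (no-op, stayed)
After 9 (parentNode): ul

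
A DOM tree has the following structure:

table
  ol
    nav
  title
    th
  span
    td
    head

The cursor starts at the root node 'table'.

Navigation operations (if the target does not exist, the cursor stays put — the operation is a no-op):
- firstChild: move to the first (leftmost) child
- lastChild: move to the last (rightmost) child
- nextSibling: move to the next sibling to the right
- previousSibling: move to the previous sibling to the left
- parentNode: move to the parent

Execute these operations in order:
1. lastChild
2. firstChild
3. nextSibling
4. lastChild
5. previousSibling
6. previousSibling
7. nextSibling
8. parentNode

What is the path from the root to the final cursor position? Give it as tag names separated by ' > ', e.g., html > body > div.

Answer: table > span

Derivation:
After 1 (lastChild): span
After 2 (firstChild): td
After 3 (nextSibling): head
After 4 (lastChild): head (no-op, stayed)
After 5 (previousSibling): td
After 6 (previousSibling): td (no-op, stayed)
After 7 (nextSibling): head
After 8 (parentNode): span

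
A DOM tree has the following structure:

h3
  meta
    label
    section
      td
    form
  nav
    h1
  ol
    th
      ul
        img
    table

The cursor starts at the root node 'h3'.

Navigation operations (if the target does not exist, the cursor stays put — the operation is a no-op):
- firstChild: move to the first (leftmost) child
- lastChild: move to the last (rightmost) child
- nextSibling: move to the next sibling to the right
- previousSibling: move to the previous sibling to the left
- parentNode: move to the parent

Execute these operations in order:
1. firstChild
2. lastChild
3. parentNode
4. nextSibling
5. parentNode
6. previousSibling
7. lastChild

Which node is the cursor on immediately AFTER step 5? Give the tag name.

Answer: h3

Derivation:
After 1 (firstChild): meta
After 2 (lastChild): form
After 3 (parentNode): meta
After 4 (nextSibling): nav
After 5 (parentNode): h3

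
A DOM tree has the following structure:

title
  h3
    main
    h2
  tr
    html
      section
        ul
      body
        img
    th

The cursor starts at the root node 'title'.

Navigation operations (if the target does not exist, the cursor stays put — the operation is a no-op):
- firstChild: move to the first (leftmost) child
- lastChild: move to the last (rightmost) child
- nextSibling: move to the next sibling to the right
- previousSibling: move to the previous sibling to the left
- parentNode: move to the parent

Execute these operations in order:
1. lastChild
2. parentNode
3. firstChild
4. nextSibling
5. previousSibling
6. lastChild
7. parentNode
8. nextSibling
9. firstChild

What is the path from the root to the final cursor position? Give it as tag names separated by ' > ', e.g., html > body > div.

Answer: title > tr > html

Derivation:
After 1 (lastChild): tr
After 2 (parentNode): title
After 3 (firstChild): h3
After 4 (nextSibling): tr
After 5 (previousSibling): h3
After 6 (lastChild): h2
After 7 (parentNode): h3
After 8 (nextSibling): tr
After 9 (firstChild): html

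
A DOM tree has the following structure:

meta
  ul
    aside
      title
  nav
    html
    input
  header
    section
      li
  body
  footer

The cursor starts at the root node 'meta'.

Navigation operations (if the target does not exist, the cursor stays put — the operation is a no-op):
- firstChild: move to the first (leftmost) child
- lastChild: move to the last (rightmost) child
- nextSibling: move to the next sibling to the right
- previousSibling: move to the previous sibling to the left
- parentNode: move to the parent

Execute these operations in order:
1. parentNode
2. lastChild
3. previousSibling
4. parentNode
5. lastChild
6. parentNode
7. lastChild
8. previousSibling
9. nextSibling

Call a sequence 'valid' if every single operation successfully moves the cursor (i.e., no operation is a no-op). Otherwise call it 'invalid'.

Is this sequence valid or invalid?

Answer: invalid

Derivation:
After 1 (parentNode): meta (no-op, stayed)
After 2 (lastChild): footer
After 3 (previousSibling): body
After 4 (parentNode): meta
After 5 (lastChild): footer
After 6 (parentNode): meta
After 7 (lastChild): footer
After 8 (previousSibling): body
After 9 (nextSibling): footer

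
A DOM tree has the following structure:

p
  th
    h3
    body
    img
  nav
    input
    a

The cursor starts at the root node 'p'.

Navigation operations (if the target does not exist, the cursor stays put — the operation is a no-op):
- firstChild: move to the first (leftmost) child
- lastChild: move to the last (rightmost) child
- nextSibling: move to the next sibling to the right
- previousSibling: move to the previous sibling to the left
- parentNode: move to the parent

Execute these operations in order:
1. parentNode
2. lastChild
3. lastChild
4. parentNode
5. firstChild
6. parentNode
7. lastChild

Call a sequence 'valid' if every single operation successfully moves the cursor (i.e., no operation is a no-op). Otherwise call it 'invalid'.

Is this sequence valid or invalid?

After 1 (parentNode): p (no-op, stayed)
After 2 (lastChild): nav
After 3 (lastChild): a
After 4 (parentNode): nav
After 5 (firstChild): input
After 6 (parentNode): nav
After 7 (lastChild): a

Answer: invalid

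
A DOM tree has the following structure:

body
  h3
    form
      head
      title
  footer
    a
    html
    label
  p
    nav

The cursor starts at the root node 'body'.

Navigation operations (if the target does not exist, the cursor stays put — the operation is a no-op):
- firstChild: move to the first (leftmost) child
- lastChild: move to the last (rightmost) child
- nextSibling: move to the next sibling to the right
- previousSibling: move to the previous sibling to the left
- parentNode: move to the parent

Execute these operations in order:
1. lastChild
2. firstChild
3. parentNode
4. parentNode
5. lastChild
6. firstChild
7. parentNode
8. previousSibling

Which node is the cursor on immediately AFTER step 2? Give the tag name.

After 1 (lastChild): p
After 2 (firstChild): nav

Answer: nav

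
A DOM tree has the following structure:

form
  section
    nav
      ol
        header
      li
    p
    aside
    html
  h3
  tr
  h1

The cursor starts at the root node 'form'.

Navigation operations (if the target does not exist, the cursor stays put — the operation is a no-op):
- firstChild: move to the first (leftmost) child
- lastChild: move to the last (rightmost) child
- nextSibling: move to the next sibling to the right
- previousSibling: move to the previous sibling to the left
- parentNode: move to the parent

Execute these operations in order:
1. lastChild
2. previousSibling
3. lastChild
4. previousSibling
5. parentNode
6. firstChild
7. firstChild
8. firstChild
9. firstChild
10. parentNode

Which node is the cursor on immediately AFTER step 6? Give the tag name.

After 1 (lastChild): h1
After 2 (previousSibling): tr
After 3 (lastChild): tr (no-op, stayed)
After 4 (previousSibling): h3
After 5 (parentNode): form
After 6 (firstChild): section

Answer: section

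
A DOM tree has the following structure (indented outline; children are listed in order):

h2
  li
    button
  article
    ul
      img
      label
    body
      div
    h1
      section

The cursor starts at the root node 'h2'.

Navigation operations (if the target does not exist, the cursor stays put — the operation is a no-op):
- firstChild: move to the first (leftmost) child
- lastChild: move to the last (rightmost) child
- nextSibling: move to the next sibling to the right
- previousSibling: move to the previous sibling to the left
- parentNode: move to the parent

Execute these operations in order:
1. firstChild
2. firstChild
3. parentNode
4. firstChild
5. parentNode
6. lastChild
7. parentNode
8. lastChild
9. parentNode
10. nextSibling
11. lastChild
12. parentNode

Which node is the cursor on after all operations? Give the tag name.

Answer: article

Derivation:
After 1 (firstChild): li
After 2 (firstChild): button
After 3 (parentNode): li
After 4 (firstChild): button
After 5 (parentNode): li
After 6 (lastChild): button
After 7 (parentNode): li
After 8 (lastChild): button
After 9 (parentNode): li
After 10 (nextSibling): article
After 11 (lastChild): h1
After 12 (parentNode): article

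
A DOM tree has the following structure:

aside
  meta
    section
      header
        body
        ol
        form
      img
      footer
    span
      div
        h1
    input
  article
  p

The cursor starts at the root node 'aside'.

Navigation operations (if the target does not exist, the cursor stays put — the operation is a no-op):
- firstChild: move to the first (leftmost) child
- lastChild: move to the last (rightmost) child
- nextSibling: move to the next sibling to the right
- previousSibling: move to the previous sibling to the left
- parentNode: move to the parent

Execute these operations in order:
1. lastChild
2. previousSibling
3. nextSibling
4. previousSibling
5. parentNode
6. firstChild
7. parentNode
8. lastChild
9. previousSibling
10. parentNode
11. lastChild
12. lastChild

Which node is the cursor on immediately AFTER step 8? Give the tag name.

After 1 (lastChild): p
After 2 (previousSibling): article
After 3 (nextSibling): p
After 4 (previousSibling): article
After 5 (parentNode): aside
After 6 (firstChild): meta
After 7 (parentNode): aside
After 8 (lastChild): p

Answer: p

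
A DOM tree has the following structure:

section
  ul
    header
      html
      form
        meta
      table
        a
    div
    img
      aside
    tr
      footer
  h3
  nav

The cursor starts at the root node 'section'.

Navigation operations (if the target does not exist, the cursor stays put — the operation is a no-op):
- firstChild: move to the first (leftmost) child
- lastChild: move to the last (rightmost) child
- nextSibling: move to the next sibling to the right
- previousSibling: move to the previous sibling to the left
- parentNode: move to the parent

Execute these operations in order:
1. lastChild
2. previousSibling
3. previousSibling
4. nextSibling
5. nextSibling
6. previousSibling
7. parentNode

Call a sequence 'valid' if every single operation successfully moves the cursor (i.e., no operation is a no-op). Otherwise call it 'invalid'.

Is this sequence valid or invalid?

Answer: valid

Derivation:
After 1 (lastChild): nav
After 2 (previousSibling): h3
After 3 (previousSibling): ul
After 4 (nextSibling): h3
After 5 (nextSibling): nav
After 6 (previousSibling): h3
After 7 (parentNode): section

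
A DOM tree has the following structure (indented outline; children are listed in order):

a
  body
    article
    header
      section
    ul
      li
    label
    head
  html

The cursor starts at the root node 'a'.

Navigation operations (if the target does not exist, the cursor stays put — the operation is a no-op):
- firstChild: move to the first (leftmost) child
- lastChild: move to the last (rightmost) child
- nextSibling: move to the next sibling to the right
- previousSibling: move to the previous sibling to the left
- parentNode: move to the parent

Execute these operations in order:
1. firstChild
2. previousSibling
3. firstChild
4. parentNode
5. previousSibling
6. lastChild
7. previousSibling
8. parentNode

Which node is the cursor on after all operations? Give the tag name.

Answer: body

Derivation:
After 1 (firstChild): body
After 2 (previousSibling): body (no-op, stayed)
After 3 (firstChild): article
After 4 (parentNode): body
After 5 (previousSibling): body (no-op, stayed)
After 6 (lastChild): head
After 7 (previousSibling): label
After 8 (parentNode): body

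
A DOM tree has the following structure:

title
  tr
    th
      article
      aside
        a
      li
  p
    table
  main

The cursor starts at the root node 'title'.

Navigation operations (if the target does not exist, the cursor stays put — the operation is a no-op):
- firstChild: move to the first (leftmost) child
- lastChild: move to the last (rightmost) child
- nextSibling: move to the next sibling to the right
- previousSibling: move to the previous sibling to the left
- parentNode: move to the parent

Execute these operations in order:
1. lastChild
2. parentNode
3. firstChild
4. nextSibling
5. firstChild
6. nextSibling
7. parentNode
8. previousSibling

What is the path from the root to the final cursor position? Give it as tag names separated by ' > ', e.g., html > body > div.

Answer: title > tr

Derivation:
After 1 (lastChild): main
After 2 (parentNode): title
After 3 (firstChild): tr
After 4 (nextSibling): p
After 5 (firstChild): table
After 6 (nextSibling): table (no-op, stayed)
After 7 (parentNode): p
After 8 (previousSibling): tr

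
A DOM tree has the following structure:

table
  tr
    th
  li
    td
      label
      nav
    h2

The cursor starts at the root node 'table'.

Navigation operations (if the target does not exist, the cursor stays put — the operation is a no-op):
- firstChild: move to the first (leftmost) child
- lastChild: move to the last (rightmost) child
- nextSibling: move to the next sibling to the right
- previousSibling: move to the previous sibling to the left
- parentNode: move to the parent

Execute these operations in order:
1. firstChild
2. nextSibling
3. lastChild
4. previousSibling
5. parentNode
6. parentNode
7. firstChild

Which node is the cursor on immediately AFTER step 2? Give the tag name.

Answer: li

Derivation:
After 1 (firstChild): tr
After 2 (nextSibling): li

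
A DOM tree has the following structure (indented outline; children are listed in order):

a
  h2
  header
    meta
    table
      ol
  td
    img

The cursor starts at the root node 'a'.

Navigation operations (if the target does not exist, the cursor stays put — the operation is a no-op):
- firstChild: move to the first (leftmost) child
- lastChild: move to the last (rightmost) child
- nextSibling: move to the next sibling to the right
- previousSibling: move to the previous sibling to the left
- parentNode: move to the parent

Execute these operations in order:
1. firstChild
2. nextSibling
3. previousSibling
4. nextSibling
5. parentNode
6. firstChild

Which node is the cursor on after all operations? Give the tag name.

Answer: h2

Derivation:
After 1 (firstChild): h2
After 2 (nextSibling): header
After 3 (previousSibling): h2
After 4 (nextSibling): header
After 5 (parentNode): a
After 6 (firstChild): h2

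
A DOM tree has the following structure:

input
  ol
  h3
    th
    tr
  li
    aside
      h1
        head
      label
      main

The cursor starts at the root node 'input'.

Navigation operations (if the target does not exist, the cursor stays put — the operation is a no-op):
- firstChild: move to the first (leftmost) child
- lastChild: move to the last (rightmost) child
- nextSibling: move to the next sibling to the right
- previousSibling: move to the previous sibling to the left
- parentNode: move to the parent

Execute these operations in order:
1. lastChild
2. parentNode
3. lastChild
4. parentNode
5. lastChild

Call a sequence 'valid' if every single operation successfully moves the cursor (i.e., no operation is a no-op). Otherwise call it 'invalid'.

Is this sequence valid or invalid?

Answer: valid

Derivation:
After 1 (lastChild): li
After 2 (parentNode): input
After 3 (lastChild): li
After 4 (parentNode): input
After 5 (lastChild): li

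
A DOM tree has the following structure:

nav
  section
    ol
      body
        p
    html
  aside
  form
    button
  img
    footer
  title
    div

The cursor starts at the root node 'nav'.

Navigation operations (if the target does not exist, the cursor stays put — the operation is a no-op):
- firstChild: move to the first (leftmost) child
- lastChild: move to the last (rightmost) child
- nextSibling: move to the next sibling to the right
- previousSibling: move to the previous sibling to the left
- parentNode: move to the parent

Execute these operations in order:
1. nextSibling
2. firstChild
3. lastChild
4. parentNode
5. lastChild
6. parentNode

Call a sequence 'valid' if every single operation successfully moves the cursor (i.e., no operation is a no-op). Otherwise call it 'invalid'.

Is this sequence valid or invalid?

After 1 (nextSibling): nav (no-op, stayed)
After 2 (firstChild): section
After 3 (lastChild): html
After 4 (parentNode): section
After 5 (lastChild): html
After 6 (parentNode): section

Answer: invalid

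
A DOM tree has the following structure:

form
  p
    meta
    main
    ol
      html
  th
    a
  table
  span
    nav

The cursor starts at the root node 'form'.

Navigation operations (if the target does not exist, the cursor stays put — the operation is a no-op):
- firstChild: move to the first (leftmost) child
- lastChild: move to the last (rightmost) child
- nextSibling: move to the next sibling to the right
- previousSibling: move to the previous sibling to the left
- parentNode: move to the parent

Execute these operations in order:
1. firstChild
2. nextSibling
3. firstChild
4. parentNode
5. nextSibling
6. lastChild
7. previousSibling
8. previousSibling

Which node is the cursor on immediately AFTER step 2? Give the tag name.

Answer: th

Derivation:
After 1 (firstChild): p
After 2 (nextSibling): th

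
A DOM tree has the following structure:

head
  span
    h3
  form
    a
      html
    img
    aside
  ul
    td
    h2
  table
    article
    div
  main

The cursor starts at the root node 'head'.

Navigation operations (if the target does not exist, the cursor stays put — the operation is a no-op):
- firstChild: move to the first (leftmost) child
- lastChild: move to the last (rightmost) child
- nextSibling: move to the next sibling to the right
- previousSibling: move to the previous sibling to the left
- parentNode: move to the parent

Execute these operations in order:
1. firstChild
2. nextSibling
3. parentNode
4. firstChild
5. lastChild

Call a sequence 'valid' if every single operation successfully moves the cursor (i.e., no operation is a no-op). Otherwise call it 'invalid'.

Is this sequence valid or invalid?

After 1 (firstChild): span
After 2 (nextSibling): form
After 3 (parentNode): head
After 4 (firstChild): span
After 5 (lastChild): h3

Answer: valid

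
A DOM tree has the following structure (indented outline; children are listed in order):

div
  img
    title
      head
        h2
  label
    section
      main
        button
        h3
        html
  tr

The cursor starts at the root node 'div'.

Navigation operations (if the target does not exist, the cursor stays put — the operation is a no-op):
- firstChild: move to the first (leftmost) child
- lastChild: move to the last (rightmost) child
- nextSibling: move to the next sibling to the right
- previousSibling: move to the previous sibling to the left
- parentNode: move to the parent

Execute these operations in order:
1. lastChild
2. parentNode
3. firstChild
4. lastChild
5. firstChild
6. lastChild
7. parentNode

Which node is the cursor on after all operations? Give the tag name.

Answer: head

Derivation:
After 1 (lastChild): tr
After 2 (parentNode): div
After 3 (firstChild): img
After 4 (lastChild): title
After 5 (firstChild): head
After 6 (lastChild): h2
After 7 (parentNode): head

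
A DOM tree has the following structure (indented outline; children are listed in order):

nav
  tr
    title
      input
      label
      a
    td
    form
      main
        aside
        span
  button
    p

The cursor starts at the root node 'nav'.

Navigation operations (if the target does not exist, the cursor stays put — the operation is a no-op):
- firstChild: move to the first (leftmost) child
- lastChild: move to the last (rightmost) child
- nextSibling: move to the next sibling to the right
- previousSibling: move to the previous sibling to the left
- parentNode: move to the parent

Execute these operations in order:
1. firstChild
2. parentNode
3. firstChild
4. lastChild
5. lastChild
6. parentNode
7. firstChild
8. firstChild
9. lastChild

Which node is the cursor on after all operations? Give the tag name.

After 1 (firstChild): tr
After 2 (parentNode): nav
After 3 (firstChild): tr
After 4 (lastChild): form
After 5 (lastChild): main
After 6 (parentNode): form
After 7 (firstChild): main
After 8 (firstChild): aside
After 9 (lastChild): aside (no-op, stayed)

Answer: aside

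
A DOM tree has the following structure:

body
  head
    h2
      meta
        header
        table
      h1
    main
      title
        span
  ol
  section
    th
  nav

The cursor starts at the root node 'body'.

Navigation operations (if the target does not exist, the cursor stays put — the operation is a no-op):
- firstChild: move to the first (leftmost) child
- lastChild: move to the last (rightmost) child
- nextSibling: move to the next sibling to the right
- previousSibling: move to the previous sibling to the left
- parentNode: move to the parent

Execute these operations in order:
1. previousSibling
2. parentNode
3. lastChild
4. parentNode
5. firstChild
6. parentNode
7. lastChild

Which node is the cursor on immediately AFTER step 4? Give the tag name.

After 1 (previousSibling): body (no-op, stayed)
After 2 (parentNode): body (no-op, stayed)
After 3 (lastChild): nav
After 4 (parentNode): body

Answer: body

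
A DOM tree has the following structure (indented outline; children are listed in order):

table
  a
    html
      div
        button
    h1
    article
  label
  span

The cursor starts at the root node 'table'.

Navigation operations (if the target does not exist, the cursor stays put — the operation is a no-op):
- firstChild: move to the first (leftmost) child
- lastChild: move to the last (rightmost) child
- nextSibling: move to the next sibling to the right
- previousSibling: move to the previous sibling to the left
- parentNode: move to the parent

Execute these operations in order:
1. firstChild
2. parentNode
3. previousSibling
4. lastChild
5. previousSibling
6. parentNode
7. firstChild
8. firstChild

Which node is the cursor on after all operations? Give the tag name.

After 1 (firstChild): a
After 2 (parentNode): table
After 3 (previousSibling): table (no-op, stayed)
After 4 (lastChild): span
After 5 (previousSibling): label
After 6 (parentNode): table
After 7 (firstChild): a
After 8 (firstChild): html

Answer: html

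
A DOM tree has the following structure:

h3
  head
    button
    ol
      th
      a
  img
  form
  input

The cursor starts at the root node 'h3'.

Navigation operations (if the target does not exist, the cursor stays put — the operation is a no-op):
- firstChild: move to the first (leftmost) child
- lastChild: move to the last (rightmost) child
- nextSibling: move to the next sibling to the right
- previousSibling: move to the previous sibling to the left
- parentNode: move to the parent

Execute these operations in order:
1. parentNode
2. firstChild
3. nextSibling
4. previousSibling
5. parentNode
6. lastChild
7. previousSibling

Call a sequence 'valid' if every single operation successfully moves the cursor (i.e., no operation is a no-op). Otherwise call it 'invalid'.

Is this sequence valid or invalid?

Answer: invalid

Derivation:
After 1 (parentNode): h3 (no-op, stayed)
After 2 (firstChild): head
After 3 (nextSibling): img
After 4 (previousSibling): head
After 5 (parentNode): h3
After 6 (lastChild): input
After 7 (previousSibling): form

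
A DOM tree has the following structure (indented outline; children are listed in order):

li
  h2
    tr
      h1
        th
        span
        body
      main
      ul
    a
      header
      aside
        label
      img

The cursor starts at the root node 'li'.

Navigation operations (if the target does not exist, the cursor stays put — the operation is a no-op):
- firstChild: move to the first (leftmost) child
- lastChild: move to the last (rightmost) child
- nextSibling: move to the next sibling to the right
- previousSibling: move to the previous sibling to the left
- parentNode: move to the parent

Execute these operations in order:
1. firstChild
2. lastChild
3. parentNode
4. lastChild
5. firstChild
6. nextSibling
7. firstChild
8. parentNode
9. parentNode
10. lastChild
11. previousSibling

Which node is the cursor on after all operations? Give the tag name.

Answer: aside

Derivation:
After 1 (firstChild): h2
After 2 (lastChild): a
After 3 (parentNode): h2
After 4 (lastChild): a
After 5 (firstChild): header
After 6 (nextSibling): aside
After 7 (firstChild): label
After 8 (parentNode): aside
After 9 (parentNode): a
After 10 (lastChild): img
After 11 (previousSibling): aside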